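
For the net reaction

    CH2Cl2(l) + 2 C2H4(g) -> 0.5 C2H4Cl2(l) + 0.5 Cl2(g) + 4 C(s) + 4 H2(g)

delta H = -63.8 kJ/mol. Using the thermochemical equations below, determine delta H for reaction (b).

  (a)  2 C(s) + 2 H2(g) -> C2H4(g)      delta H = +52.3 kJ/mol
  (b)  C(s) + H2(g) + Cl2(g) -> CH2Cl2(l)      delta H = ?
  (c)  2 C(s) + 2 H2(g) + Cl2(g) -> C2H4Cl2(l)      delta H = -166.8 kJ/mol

delta H = -124.2 kJ/mol

(a) reversed and × 2: (-2)·(+52.3) = -104.6 kJ/mol
(b) reversed: contributes −x
(c) × 1/2: (1/2)·(-166.8) = -83.4 kJ/mol
-63.8 = (-104.6) + (-83.4) − x
x = (-63.8 − (-188.0)) / (-1) = -124.2 kJ/mol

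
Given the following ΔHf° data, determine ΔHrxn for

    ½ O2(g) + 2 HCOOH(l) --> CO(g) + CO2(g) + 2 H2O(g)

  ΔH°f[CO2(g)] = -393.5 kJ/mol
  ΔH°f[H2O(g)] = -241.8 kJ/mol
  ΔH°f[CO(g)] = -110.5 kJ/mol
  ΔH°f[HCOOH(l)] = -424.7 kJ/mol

ΔHrxn = -138.2 kJ/mol

Products: 1·(-110.5) + 1·(-393.5) + 2·(-241.8) = -987.6
Reactants: 1/2·(+0.0) + 2·(-424.7) = -849.4
ΔHrxn = (-987.6) − (-849.4) = -138.2 kJ/mol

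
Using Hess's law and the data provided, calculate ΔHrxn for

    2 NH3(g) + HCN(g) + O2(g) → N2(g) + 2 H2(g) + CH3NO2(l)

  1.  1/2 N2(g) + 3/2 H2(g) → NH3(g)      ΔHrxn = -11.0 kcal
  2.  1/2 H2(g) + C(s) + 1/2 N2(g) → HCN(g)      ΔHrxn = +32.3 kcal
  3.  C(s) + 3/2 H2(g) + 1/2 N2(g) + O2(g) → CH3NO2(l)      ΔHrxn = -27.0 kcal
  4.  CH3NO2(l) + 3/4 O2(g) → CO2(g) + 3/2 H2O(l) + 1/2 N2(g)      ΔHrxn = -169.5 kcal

eq. 1 reversed and × 2 (reverse to put NH3(g) on the reactant side; ×2 to match 2 NH3(g) in the target): (-2)·(-11.0) = +22.0 kcal
eq. 2 reversed (HCN(g) must end up as a reactant): -32.3 kcal
eq. 3 as written: -27.0 kcal
eq. 4: not needed (H2O(l) appears nowhere else).
Combining the equations, ΔHrxn = (+22.0) + (-32.3) + (-27.0) = -37.3 kcal

ΔHrxn = -37.3 kcal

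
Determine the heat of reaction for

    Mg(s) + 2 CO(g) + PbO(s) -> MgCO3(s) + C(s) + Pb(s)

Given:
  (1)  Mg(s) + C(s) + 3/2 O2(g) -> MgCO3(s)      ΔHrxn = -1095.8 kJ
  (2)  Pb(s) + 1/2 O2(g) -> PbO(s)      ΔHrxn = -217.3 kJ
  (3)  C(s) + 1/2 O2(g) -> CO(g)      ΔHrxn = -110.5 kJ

(1) as written (MgCO3(s) already on the product side): -1095.8 kJ
(2) reversed (PbO(s) must end up as a reactant): +217.3 kJ
(3) reversed and × 2 (CO(g) must end up as a reactant; scale by 2 for the 2 CO(g)): (-2)·(-110.5) = +221.0 kJ
ΔHrxn = (-1095.8) + (+217.3) + (+221.0) = -657.5 kJ

ΔHrxn = -657.5 kJ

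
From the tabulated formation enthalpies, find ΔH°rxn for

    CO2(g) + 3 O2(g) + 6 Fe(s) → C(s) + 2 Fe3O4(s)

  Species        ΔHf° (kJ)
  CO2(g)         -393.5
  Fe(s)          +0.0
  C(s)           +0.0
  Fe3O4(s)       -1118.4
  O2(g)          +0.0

ΔH°rxn = -1843.3 kJ

ΔH°rxn = Σ nΔHf°(products) − Σ nΔHf°(reactants).
Products: 1·(+0.0) + 2·(-1118.4) = -2236.8
Reactants: 1·(-393.5) + 3·(+0.0) + 6·(+0.0) = -393.5
ΔH°rxn = (-2236.8) − (-393.5) = -1843.3 kJ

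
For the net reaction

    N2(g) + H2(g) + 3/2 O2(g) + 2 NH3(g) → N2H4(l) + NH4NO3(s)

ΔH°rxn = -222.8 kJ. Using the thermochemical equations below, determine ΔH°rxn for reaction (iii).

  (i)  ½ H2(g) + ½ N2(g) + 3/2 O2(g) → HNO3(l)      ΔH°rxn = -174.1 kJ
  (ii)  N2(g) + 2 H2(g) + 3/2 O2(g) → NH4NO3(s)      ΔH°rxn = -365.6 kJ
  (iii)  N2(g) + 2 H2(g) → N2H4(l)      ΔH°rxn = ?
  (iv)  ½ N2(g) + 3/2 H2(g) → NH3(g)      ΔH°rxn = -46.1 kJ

(i): not needed.
(ii) as written: -365.6 kJ
(iii) as written: contributes x
(iv) reversed and × 2: (-2)·(-46.1) = +92.2 kJ
-222.8 = (-365.6) + (+92.2) + x
x = (-222.8 − (-273.4)) / (1) = 50.6 kJ

ΔH°rxn = 50.6 kJ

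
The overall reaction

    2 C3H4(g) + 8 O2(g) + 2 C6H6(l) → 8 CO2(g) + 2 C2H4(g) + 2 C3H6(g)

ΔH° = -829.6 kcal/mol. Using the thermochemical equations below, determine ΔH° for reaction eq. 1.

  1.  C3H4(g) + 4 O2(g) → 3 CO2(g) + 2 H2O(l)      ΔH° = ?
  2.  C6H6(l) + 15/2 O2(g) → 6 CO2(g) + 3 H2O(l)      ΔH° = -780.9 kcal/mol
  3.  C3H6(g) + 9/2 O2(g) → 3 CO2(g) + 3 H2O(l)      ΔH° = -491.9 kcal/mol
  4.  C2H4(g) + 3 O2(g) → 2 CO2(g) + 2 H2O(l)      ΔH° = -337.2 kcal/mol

ΔH° = -463.0 kcal/mol

eq. 1 × 2 (×2 to match 2 C3H4(g) in the target): contributes 2·x
eq. 2 × 2 (scale by 2 for the 2 C6H6(l)): (2)·(-780.9) = -1561.8 kcal/mol
eq. 3 reversed and × 2 (reverse to put C3H6(g) on the product side; scale by 2 for the 2 C3H6(g)): (-2)·(-491.9) = +983.8 kcal/mol
eq. 4 reversed and × 2 (reverse to put C2H4(g) on the product side; ×2 to match 2 C2H4(g) in the target): (-2)·(-337.2) = +674.4 kcal/mol
-829.6 = (-1561.8) + (+983.8) + (+674.4) + 2·x
x = (-829.6 − (+96.4)) / (2) = -463.0 kcal/mol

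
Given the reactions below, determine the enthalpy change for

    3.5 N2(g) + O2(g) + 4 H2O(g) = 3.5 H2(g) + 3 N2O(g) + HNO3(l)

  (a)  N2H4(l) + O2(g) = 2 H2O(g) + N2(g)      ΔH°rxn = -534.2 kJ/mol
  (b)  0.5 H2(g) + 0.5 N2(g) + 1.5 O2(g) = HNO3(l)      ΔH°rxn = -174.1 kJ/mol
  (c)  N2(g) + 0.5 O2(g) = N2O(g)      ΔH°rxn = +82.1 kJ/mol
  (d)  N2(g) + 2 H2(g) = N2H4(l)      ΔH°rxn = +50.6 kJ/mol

ΔH°rxn = 1039.4 kJ/mol

(a) reversed and × 2 (H2O(g) must end up as a reactant; ×2 to match 4 H2O(g) in the target): (-2)·(-534.2) = +1068.4 kJ/mol
(b) as written (HNO3(l) already on the product side): -174.1 kJ/mol
(c) × 3 (×3 to match 3 N2O(g) in the target): (3)·(+82.1) = +246.3 kJ/mol
(d) reversed and × 2: (-2)·(+50.6) = -101.2 kJ/mol
ΔH°rxn = (-2)·(-534.2) + (1)·(-174.1) + (3)·(+82.1) + (-2)·(+50.6) = 1039.4 kJ/mol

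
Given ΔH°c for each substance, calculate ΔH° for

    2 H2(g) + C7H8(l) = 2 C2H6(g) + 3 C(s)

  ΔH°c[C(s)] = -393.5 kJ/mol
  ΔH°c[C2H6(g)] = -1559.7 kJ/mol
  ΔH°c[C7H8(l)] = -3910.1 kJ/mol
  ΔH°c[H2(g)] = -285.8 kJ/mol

ΔH° = -181.8 kJ/mol

With combustion enthalpies, reactants minus products:
= [2·(-285.8) + 1·(-3910.1)] − [2·(-1559.7) + 3·(-393.5)]
= -181.8 kJ/mol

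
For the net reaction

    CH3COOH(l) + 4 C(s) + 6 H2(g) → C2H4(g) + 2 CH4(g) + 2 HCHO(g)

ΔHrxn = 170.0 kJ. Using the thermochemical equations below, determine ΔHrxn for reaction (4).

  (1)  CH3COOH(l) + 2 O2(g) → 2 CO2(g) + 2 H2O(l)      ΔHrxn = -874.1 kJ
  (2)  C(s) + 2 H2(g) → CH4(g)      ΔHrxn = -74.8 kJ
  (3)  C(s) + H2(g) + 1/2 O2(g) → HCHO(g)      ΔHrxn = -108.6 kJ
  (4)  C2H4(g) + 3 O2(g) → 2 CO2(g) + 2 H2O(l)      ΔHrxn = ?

ΔHrxn = -1410.9 kJ

(1) as written (CH3COOH(l) already on the reactant side): -874.1 kJ
(2) × 2 (×2 to match 2 CH4(g) in the target): (2)·(-74.8) = -149.6 kJ
(3) × 2 (scale by 2 for the 2 HCHO(g)): (2)·(-108.6) = -217.2 kJ
(4) reversed (C2H4(g) must end up as a product): contributes −x
+170.0 = (-874.1) + (-149.6) + (-217.2) − x
x = (+170.0 − (-1240.9)) / (-1) = -1410.9 kJ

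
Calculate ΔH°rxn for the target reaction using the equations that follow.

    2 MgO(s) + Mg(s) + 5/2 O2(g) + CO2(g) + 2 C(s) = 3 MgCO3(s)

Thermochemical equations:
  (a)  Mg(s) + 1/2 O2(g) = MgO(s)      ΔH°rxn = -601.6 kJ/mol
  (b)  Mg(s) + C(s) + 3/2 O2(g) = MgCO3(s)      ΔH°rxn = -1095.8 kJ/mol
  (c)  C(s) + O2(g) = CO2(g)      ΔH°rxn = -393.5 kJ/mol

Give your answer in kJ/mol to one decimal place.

(a) reversed and × 2: (-2)·(-601.6) = +1203.2 kJ/mol
(b) × 3: (3)·(-1095.8) = -3287.4 kJ/mol
(c) reversed: +393.5 kJ/mol
Since enthalpy is a state function, ΔH°rxn = (-2)·(-601.6) + (3)·(-1095.8) + (-1)·(-393.5) = -1690.7 kJ/mol

ΔH°rxn = -1690.7 kJ/mol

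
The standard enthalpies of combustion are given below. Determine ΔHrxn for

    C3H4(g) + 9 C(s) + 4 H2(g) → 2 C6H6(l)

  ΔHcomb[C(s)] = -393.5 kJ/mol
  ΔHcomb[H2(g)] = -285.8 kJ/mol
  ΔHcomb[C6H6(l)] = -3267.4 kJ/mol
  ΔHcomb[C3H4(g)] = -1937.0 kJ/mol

Using ΔH = Σ nΔHc°(reactants) − Σ nΔHc°(products):
= [1·(-1937.0) + 9·(-393.5) + 4·(-285.8)] − [2·(-3267.4)]
= -86.9 kJ/mol

ΔHrxn = -86.9 kJ/mol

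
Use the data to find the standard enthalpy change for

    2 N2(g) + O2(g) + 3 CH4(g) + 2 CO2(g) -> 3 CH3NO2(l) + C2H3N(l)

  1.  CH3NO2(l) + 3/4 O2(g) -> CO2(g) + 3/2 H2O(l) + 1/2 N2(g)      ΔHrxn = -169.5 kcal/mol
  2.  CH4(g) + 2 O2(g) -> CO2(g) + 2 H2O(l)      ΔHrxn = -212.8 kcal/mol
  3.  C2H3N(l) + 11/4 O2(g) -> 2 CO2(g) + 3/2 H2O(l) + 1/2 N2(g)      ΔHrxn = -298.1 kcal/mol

eq. 1 reversed and × 3: (-3)·(-169.5) = +508.5 kcal/mol
eq. 2 × 3: (3)·(-212.8) = -638.4 kcal/mol
eq. 3 reversed: +298.1 kcal/mol
ΔHrxn = (+508.5) + (-638.4) + (+298.1) = 168.2 kcal/mol

ΔHrxn = 168.2 kcal/mol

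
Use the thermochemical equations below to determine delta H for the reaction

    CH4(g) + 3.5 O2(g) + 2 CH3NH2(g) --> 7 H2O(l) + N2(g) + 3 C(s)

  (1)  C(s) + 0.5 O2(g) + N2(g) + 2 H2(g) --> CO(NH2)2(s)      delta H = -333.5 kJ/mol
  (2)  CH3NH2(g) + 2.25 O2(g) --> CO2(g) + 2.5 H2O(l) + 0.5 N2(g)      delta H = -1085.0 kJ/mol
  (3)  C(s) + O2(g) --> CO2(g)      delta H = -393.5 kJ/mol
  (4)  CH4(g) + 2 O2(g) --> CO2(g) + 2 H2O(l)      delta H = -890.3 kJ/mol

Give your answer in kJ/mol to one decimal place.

delta H = -1879.8 kJ/mol

(1): not needed (H2(g) appears nowhere else).
(2) × 2 (scale by 2 for the 2 CH3NH2(g)): (2)·(-1085.0) = -2170.0 kJ/mol
(3) reversed and × 3: (-3)·(-393.5) = +1180.5 kJ/mol
(4) as written (CH4(g) already on the reactant side): -890.3 kJ/mol
delta H = (2)·(-1085.0) + (-3)·(-393.5) + (1)·(-890.3) = -1879.8 kJ/mol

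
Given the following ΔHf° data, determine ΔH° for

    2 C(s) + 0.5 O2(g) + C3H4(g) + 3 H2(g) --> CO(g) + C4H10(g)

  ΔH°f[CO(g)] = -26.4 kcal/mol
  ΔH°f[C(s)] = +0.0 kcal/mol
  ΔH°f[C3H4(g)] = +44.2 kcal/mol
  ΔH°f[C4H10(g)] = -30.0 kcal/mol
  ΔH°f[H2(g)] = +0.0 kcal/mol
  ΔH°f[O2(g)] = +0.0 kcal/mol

ΔH° = -100.6 kcal/mol

Products: 1·(-26.4) + 1·(-30.0) = -56.4
Reactants: 2·(+0.0) + 1/2·(+0.0) + 1·(+44.2) + 3·(+0.0) = +44.2
ΔH° = (-56.4) − (+44.2) = -100.6 kcal/mol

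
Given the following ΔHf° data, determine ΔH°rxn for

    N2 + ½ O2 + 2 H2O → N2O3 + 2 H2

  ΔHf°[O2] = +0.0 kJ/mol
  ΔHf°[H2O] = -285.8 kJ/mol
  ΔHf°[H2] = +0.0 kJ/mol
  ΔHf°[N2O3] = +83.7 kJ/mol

ΔH°rxn = 655.3 kJ/mol

ΔH°rxn = Σ nΔHf°(products) − Σ nΔHf°(reactants).
Products: 1·(+83.7) + 2·(+0.0) = +83.7
Reactants: 1·(+0.0) + 1/2·(+0.0) + 2·(-285.8) = -571.6
ΔH°rxn = (+83.7) − (-571.6) = 655.3 kJ/mol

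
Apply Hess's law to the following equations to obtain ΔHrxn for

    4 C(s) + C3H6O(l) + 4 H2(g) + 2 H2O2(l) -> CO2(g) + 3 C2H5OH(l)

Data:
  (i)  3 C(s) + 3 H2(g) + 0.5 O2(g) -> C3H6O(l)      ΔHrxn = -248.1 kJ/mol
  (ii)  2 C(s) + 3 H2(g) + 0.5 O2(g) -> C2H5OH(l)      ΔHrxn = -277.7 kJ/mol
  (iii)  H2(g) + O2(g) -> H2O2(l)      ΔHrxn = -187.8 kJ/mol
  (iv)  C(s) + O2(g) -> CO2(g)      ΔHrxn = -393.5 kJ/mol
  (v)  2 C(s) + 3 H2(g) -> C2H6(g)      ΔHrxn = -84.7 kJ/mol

(i) reversed: +248.1 kJ/mol
(ii) × 3: (3)·(-277.7) = -833.1 kJ/mol
(iii) reversed and × 2: (-2)·(-187.8) = +375.6 kJ/mol
(iv) as written: -393.5 kJ/mol
(v): not needed.
ΔHrxn = (+248.1) + (-833.1) + (+375.6) + (-393.5) = -602.9 kJ/mol

ΔHrxn = -602.9 kJ/mol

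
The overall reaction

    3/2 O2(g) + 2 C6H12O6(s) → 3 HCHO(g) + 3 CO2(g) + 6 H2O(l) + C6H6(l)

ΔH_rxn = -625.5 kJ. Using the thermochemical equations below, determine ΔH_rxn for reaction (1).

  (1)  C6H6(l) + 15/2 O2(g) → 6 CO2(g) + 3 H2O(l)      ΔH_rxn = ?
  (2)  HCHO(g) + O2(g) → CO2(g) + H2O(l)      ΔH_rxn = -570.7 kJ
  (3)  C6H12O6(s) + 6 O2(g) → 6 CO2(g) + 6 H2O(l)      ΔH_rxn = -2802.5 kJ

(1) reversed: contributes −x
(2) reversed and × 3: (-3)·(-570.7) = +1712.1 kJ
(3) × 2: (2)·(-2802.5) = -5605.0 kJ
-625.5 = (+1712.1) + (-5605.0) − x
x = (-625.5 − (-3892.9)) / (-1) = -3267.4 kJ

ΔH_rxn = -3267.4 kJ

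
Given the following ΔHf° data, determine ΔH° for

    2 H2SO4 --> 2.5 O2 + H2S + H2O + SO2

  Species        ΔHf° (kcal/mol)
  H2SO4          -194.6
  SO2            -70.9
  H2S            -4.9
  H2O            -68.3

Products: 5/2·(+0.0) + 1·(-4.9) + 1·(-68.3) + 1·(-70.9) = -144.1
Reactants: 2·(-194.6) = -389.2
ΔH° = (-144.1) − (-389.2) = 245.1 kcal/mol

ΔH° = 245.1 kcal/mol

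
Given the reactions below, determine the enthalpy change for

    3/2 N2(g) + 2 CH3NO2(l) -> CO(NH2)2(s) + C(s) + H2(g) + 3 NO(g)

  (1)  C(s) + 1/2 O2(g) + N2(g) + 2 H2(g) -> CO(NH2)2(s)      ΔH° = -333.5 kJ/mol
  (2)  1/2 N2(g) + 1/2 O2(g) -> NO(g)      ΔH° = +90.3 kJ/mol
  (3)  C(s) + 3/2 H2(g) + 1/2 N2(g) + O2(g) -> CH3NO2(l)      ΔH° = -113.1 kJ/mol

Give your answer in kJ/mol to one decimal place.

(1) as written (CO(NH2)2(s) already on the product side): -333.5 kJ/mol
(2) × 3 (scale by 3 for the 3 NO(g)): (3)·(+90.3) = +270.9 kJ/mol
(3) reversed and × 2 (reverse to put CH3NO2(l) on the reactant side; ×2 to match 2 CH3NO2(l) in the target): (-2)·(-113.1) = +226.2 kJ/mol
ΔH° = (-333.5) + (+270.9) + (+226.2) = 163.6 kJ/mol

ΔH° = 163.6 kJ/mol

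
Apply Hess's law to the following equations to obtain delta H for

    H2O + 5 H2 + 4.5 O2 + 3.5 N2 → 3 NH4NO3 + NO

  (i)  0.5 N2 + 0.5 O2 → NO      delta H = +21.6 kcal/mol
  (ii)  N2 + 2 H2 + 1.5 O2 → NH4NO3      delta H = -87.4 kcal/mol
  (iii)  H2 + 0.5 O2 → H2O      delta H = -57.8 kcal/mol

delta H = -182.8 kcal/mol

(i) as written: +21.6 kcal/mol
(ii) × 3: (3)·(-87.4) = -262.2 kcal/mol
(iii) reversed: +57.8 kcal/mol
Combining the equations, delta H = (1)·(+21.6) + (3)·(-87.4) + (-1)·(-57.8) = -182.8 kcal/mol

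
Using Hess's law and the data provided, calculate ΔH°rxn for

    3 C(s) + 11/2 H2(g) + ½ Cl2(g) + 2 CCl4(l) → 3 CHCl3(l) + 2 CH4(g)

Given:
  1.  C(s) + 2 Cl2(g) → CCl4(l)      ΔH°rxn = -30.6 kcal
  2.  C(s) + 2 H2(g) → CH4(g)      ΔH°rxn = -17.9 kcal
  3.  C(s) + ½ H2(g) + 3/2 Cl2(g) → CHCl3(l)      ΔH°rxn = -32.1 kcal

eq. 1 reversed and × 2 (reverse to put CCl4(l) on the reactant side; scale by 2 for the 2 CCl4(l)): (-2)·(-30.6) = +61.2 kcal
eq. 2 × 2 (scale by 2 for the 2 CH4(g)): (2)·(-17.9) = -35.8 kcal
eq. 3 × 3 (×3 to match 3 CHCl3(l) in the target): (3)·(-32.1) = -96.3 kcal
Summing the manipulated equations, ΔH°rxn = (+61.2) + (-35.8) + (-96.3) = -70.9 kcal

ΔH°rxn = -70.9 kcal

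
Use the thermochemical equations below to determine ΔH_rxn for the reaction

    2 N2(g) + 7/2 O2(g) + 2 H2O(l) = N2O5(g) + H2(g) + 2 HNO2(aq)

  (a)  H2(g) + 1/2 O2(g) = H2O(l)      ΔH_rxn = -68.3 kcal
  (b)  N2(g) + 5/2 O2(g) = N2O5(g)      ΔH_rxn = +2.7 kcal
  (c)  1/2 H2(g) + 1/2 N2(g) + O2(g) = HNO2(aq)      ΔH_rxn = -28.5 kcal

(a) reversed and × 2: (-2)·(-68.3) = +136.6 kcal
(b) as written: +2.7 kcal
(c) × 2: (2)·(-28.5) = -57.0 kcal
ΔH_rxn = (-2)·(-68.3) + (1)·(+2.7) + (2)·(-28.5) = 82.3 kcal

ΔH_rxn = 82.3 kcal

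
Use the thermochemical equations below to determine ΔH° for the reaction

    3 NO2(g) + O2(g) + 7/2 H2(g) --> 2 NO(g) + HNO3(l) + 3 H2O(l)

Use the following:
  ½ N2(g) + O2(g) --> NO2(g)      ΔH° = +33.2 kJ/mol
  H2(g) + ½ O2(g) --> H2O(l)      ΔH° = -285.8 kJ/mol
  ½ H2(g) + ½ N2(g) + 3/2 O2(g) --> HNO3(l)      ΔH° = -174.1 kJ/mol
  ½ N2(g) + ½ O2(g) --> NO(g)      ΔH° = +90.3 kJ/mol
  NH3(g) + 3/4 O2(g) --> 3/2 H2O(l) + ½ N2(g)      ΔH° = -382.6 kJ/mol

equation 1 reversed and × 3: (-3)·(+33.2) = -99.6 kJ/mol
equation 2 × 3: (3)·(-285.8) = -857.4 kJ/mol
equation 3 as written: -174.1 kJ/mol
equation 4 × 2: (2)·(+90.3) = +180.6 kJ/mol
equation 5: not needed.
Summing the manipulated equations, ΔH° = (-3)·(+33.2) + (3)·(-285.8) + (1)·(-174.1) + (2)·(+90.3) = -950.5 kJ/mol

ΔH° = -950.5 kJ/mol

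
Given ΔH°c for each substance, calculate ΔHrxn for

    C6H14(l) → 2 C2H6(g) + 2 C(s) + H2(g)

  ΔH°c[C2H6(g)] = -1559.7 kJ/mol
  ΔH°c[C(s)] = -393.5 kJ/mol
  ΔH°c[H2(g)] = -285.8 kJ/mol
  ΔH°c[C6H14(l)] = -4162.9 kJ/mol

ΔHrxn = 29.3 kJ/mol

Using ΔH = Σ nΔHc°(reactants) − Σ nΔHc°(products):
= [1·(-4162.9)] − [2·(-1559.7) + 2·(-393.5) + 1·(-285.8)]
= 29.3 kJ/mol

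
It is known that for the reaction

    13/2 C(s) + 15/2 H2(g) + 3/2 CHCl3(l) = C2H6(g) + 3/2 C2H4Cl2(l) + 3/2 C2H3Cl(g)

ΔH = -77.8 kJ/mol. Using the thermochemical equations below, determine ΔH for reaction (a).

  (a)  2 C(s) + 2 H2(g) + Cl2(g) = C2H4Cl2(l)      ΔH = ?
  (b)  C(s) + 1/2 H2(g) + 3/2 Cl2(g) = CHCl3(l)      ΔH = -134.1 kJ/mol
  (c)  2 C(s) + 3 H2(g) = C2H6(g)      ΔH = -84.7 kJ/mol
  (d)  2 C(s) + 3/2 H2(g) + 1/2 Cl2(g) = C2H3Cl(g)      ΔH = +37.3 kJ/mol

ΔH = -166.8 kJ/mol

(a) × 3/2: contributes 3/2·x
(b) reversed and × 3/2: (-3/2)·(-134.1) = +201.15 kJ/mol
(c) as written: -84.7 kJ/mol
(d) × 3/2: (3/2)·(+37.3) = +55.95 kJ/mol
-77.8 = (+201.15) + (-84.7) + (+55.95) + 3/2·x
x = (-77.8 − (+172.4)) / (3/2) = -166.8 kJ/mol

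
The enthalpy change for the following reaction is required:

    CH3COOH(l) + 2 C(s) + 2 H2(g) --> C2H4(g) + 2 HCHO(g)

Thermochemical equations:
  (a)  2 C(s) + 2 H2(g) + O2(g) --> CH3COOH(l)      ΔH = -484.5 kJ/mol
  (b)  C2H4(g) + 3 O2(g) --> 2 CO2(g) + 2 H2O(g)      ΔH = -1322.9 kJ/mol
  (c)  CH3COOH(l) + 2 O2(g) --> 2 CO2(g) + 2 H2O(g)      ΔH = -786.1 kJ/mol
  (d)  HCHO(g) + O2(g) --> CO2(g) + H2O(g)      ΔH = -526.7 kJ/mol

ΔH = 319.6 kJ/mol

(a) as written: -484.5 kJ/mol
(b) reversed: +1322.9 kJ/mol
(c) × 2: (2)·(-786.1) = -1572.2 kJ/mol
(d) reversed and × 2: (-2)·(-526.7) = +1053.4 kJ/mol
Combining the equations, ΔH = (-484.5) + (+1322.9) + (-1572.2) + (+1053.4) = 319.6 kJ/mol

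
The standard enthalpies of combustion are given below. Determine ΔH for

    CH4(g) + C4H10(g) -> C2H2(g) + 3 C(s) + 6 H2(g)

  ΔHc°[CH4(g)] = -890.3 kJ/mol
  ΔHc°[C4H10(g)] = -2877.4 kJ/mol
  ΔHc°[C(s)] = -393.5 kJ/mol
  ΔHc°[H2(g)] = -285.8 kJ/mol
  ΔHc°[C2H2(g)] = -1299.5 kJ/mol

With combustion enthalpies, reactants minus products:
= [1·(-890.3) + 1·(-2877.4)] − [1·(-1299.5) + 3·(-393.5) + 6·(-285.8)]
= 427.1 kJ/mol

ΔH = 427.1 kJ/mol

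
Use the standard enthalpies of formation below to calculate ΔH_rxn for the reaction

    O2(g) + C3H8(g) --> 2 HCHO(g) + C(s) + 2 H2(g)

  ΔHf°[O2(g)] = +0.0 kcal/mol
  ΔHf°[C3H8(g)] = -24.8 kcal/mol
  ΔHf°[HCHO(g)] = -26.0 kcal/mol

ΔH_rxn = -27.2 kcal/mol

Products: 2·(-26.0) + 1·(+0.0) + 2·(+0.0) = -52.0
Reactants: 1·(+0.0) + 1·(-24.8) = -24.8
ΔH_rxn = (-52.0) − (-24.8) = -27.2 kcal/mol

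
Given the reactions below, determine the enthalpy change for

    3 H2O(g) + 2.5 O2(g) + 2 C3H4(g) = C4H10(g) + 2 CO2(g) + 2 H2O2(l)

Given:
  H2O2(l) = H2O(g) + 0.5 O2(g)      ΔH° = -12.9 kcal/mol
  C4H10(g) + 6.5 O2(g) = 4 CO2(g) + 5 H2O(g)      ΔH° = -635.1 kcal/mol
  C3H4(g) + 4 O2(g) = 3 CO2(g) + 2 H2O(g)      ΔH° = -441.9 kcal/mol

equation 1 reversed and × 2 (H2O2(l) must end up as a product; scale by 2 for the 2 H2O2(l)): (-2)·(-12.9) = +25.8 kcal/mol
equation 2 reversed (reverse to put C4H10(g) on the product side): +635.1 kcal/mol
equation 3 × 2 (scale by 2 for the 2 C3H4(g)): (2)·(-441.9) = -883.8 kcal/mol
Combining the equations, ΔH° = (-2)·(-12.9) + (-1)·(-635.1) + (2)·(-441.9) = -222.9 kcal/mol

ΔH° = -222.9 kcal/mol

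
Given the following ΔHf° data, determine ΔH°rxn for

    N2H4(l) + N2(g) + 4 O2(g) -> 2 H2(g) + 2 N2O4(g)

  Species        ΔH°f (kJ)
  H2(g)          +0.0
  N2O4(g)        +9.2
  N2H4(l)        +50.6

Products: 2·(+0.0) + 2·(+9.2) = +18.4
Reactants: 1·(+50.6) + 1·(+0.0) + 4·(+0.0) = +50.6
ΔH°rxn = (+18.4) − (+50.6) = -32.2 kJ

ΔH°rxn = -32.2 kJ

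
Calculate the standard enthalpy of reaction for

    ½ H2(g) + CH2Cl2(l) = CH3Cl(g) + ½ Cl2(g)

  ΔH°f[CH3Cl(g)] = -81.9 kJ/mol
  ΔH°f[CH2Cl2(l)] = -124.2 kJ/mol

ΔH°rxn = Σ nΔHf°(products) − Σ nΔHf°(reactants).
Products: 1·(-81.9) + 1/2·(+0.0) = -81.9
Reactants: 1/2·(+0.0) + 1·(-124.2) = -124.2
ΔH° = (-81.9) − (-124.2) = 42.3 kJ/mol

ΔH° = 42.3 kJ/mol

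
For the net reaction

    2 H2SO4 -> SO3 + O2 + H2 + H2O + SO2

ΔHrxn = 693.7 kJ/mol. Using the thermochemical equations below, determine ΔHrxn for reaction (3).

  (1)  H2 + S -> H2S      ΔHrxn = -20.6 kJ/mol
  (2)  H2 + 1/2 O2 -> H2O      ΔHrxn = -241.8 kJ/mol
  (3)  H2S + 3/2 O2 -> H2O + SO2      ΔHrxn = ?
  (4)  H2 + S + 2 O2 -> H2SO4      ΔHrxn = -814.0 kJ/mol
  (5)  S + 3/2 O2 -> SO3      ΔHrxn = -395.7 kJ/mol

ΔHrxn = -518.0 kJ/mol

(1) as written: -20.6 kJ/mol
(2): not needed.
(3) as written: contributes x
(4) reversed and × 2: (-2)·(-814.0) = +1628.0 kJ/mol
(5) as written: -395.7 kJ/mol
+693.7 = (-20.6) + (+1628.0) + (-395.7) + x
x = (+693.7 − (+1211.7)) / (1) = -518.0 kJ/mol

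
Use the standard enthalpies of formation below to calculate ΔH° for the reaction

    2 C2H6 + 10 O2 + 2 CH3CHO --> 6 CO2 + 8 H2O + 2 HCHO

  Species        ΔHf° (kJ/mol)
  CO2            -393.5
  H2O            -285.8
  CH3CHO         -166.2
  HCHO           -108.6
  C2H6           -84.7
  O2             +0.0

ΔH° = -4362.8 kJ/mol

Products: 6·(-393.5) + 8·(-285.8) + 2·(-108.6) = -4864.6
Reactants: 2·(-84.7) + 10·(+0.0) + 2·(-166.2) = -501.8
ΔH° = (-4864.6) − (-501.8) = -4362.8 kJ/mol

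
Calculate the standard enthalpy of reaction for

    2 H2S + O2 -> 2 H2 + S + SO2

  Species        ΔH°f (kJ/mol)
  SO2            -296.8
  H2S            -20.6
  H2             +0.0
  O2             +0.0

ΔH°rxn = Σ nΔHf°(products) − Σ nΔHf°(reactants).
Products: 2·(+0.0) + 1·(+0.0) + 1·(-296.8) = -296.8
Reactants: 2·(-20.6) + 1·(+0.0) = -41.2
ΔH° = (-296.8) − (-41.2) = -255.6 kJ/mol

ΔH° = -255.6 kJ/mol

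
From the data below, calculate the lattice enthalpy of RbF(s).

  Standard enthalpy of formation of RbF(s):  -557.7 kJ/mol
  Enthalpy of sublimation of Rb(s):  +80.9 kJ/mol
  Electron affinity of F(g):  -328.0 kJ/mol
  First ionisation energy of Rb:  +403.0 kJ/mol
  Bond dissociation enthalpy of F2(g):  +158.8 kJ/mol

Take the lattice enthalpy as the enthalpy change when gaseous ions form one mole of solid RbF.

ΔHf° = 1·ΔHsub + 1·(ΣIE) + 1/2·D(F2) + 1·EA + U
-557.7 = 1·(+80.9) + 1·(+403.0) + 1/2·(+158.8) + 1·(-328.0) + U
U = -557.7 − (+235.3) = -793.0 kJ/mol

U = -793.0 kJ/mol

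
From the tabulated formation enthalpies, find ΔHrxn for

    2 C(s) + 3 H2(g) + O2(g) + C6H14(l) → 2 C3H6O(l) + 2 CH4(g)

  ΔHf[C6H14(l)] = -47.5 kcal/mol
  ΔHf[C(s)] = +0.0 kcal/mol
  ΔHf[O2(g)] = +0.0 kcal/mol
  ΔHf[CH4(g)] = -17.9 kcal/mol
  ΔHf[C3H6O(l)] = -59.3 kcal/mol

ΔHrxn = -106.9 kcal/mol

ΔH°rxn = Σ nΔHf°(products) − Σ nΔHf°(reactants).
Products: 2·(-59.3) + 2·(-17.9) = -154.4
Reactants: 2·(+0.0) + 3·(+0.0) + 1·(+0.0) + 1·(-47.5) = -47.5
ΔHrxn = (-154.4) − (-47.5) = -106.9 kcal/mol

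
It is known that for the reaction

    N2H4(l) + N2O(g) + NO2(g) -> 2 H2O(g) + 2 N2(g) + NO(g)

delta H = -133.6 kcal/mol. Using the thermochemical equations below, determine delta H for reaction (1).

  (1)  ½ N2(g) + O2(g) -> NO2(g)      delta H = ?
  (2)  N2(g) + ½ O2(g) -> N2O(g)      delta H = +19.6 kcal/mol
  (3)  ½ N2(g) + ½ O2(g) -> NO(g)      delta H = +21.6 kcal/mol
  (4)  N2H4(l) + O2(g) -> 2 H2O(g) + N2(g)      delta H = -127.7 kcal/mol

(1) reversed (NO2(g) must end up as a reactant): contributes −x
(2) reversed (reverse to put N2O(g) on the reactant side): -19.6 kcal/mol
(3) as written (NO(g) already on the product side): +21.6 kcal/mol
(4) as written (N2H4(l) already on the reactant side): -127.7 kcal/mol
-133.6 = (-19.6) + (+21.6) + (-127.7) − x
x = (-133.6 − (-125.7)) / (-1) = 7.9 kcal/mol

delta H = 7.9 kcal/mol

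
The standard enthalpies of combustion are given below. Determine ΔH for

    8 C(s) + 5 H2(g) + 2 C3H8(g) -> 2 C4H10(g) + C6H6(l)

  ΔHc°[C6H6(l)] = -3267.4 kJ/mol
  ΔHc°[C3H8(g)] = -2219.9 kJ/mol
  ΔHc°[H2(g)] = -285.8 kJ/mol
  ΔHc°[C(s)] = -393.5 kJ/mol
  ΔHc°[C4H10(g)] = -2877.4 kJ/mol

Using ΔH = Σ nΔHc°(reactants) − Σ nΔHc°(products):
= [8·(-393.5) + 5·(-285.8) + 2·(-2219.9)] − [2·(-2877.4) + 1·(-3267.4)]
= 5.4 kJ/mol

ΔH = 5.4 kJ/mol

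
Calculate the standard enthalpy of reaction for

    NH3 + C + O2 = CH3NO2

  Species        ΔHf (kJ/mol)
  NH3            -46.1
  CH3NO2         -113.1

ΔH°rxn = Σ nΔHf°(products) − Σ nΔHf°(reactants).
Products: 1·(-113.1) = -113.1
Reactants: 1·(-46.1) + 1·(+0.0) + 1·(+0.0) = -46.1
ΔH° = (-113.1) − (-46.1) = -67.0 kJ/mol

ΔH° = -67.0 kJ/mol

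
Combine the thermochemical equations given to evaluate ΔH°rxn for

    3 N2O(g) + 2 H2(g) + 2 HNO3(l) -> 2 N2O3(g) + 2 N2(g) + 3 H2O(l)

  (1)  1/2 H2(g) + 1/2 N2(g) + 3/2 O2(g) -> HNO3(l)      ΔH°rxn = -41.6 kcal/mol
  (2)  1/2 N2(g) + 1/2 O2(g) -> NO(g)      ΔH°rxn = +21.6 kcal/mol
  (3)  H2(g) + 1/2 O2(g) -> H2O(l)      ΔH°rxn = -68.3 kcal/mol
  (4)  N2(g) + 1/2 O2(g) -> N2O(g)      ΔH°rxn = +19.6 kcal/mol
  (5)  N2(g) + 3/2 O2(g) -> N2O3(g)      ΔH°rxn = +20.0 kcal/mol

ΔH°rxn = -140.5 kcal/mol

(1) reversed and × 2 (reverse to put HNO3(l) on the reactant side; ×2 to match 2 HNO3(l) in the target): (-2)·(-41.6) = +83.2 kcal/mol
(2): not needed (NO(g) appears nowhere else).
(3) × 3 (scale by 3 for the 3 H2O(l)): (3)·(-68.3) = -204.9 kcal/mol
(4) reversed and × 3 (reverse to put N2O(g) on the reactant side; scale by 3 for the 3 N2O(g)): (-3)·(+19.6) = -58.8 kcal/mol
(5) × 2 (×2 to match 2 N2O3(g) in the target): (2)·(+20.0) = +40.0 kcal/mol
ΔH°rxn = (-2)·(-41.6) + (3)·(-68.3) + (-3)·(+19.6) + (2)·(+20.0) = -140.5 kcal/mol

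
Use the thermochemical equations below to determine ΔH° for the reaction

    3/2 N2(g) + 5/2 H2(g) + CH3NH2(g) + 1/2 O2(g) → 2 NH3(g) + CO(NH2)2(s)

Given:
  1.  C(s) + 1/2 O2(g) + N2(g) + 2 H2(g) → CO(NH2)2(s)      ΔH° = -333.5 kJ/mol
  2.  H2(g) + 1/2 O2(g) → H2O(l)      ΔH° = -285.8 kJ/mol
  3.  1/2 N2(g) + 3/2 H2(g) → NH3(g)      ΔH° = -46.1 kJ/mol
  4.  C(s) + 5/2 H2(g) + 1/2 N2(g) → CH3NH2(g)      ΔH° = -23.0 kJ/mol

eq. 1 as written: -333.5 kJ/mol
eq. 2: not needed.
eq. 3 × 2: (2)·(-46.1) = -92.2 kJ/mol
eq. 4 reversed: +23.0 kJ/mol
Summing the manipulated equations, ΔH° = (-333.5) + (-92.2) + (+23.0) = -402.7 kJ/mol

ΔH° = -402.7 kJ/mol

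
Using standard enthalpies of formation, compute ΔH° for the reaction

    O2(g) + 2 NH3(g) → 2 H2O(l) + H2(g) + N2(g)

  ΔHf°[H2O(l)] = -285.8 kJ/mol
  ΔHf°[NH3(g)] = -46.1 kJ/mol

ΔH° = -479.4 kJ/mol

Products: 2·(-285.8) + 1·(+0.0) + 1·(+0.0) = -571.6
Reactants: 1·(+0.0) + 2·(-46.1) = -92.2
ΔH° = (-571.6) − (-92.2) = -479.4 kJ/mol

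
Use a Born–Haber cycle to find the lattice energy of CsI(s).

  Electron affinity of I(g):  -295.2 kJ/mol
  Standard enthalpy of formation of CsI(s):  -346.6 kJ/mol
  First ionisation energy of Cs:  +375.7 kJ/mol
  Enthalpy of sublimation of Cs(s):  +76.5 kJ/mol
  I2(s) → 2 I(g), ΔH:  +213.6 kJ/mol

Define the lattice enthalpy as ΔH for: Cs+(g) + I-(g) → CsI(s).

U = -610.4 kJ/mol

ΔHf° = 1·ΔHsub + 1·(ΣIE) + 1/2·D(I2) + 1·EA + U
-346.6 = 1·(+76.5) + 1·(+375.7) + 1/2·(+213.6) + 1·(-295.2) + U
U = -346.6 − (+263.8) = -610.4 kJ/mol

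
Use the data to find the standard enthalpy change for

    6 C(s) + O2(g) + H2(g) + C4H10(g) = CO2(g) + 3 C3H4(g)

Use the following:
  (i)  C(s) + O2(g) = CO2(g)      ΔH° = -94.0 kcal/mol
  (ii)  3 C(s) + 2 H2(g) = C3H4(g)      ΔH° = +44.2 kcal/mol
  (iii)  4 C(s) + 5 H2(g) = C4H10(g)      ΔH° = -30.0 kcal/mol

(i) as written (CO2(g) already on the product side): -94.0 kcal/mol
(ii) × 3 (scale by 3 for the 3 C3H4(g)): (3)·(+44.2) = +132.6 kcal/mol
(iii) reversed (reverse to put C4H10(g) on the reactant side): +30.0 kcal/mol
ΔH° = (-94.0) + (+132.6) + (+30.0) = 68.6 kcal/mol

ΔH° = 68.6 kcal/mol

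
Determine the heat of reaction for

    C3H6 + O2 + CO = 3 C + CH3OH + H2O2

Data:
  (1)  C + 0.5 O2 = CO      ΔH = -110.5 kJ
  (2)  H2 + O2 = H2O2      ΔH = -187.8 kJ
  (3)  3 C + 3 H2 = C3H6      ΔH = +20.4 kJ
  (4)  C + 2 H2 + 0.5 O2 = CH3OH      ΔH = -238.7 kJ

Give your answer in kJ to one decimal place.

(1) reversed (CO must end up as a reactant): +110.5 kJ
(2) as written (H2O2 already on the product side): -187.8 kJ
(3) reversed (C3H6 must end up as a reactant): -20.4 kJ
(4) as written (CH3OH already on the product side): -238.7 kJ
Combining the equations, ΔH = (+110.5) + (-187.8) + (-20.4) + (-238.7) = -336.4 kJ

ΔH = -336.4 kJ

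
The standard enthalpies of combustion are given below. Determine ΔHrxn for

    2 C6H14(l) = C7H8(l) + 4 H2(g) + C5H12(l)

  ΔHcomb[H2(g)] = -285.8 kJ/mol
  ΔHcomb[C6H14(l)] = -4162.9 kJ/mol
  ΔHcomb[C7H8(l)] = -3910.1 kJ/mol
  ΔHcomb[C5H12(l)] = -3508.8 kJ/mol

ΔHrxn = 236.3 kJ/mol

With combustion enthalpies, reactants minus products:
= [2·(-4162.9)] − [1·(-3910.1) + 4·(-285.8) + 1·(-3508.8)]
= 236.3 kJ/mol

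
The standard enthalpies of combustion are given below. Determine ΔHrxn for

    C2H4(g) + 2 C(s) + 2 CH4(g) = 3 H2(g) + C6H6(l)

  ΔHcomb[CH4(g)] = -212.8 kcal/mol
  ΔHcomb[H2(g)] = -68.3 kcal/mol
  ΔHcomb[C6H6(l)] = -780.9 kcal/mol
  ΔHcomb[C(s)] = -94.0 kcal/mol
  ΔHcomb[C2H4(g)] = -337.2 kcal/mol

Using ΔH = Σ nΔHc°(reactants) − Σ nΔHc°(products):
= [1·(-337.2) + 2·(-94.0) + 2·(-212.8)] − [3·(-68.3) + 1·(-780.9)]
= 35.0 kcal/mol

ΔHrxn = 35.0 kcal/mol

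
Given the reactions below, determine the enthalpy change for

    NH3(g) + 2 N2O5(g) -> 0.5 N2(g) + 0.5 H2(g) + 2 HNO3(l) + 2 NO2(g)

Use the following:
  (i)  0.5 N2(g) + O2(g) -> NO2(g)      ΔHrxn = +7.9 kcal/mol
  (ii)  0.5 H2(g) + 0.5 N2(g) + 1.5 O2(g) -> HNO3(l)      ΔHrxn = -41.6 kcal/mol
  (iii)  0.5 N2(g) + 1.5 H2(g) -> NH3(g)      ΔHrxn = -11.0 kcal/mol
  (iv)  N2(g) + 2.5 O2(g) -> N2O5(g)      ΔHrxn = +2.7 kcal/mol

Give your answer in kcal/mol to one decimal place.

(i) × 2 (scale by 2 for the 2 NO2(g)): (2)·(+7.9) = +15.8 kcal/mol
(ii) × 2 (scale by 2 for the 2 HNO3(l)): (2)·(-41.6) = -83.2 kcal/mol
(iii) reversed (NH3(g) must end up as a reactant): +11.0 kcal/mol
(iv) reversed and × 2 (reverse to put N2O5(g) on the reactant side; scale by 2 for the 2 N2O5(g)): (-2)·(+2.7) = -5.4 kcal/mol
By Hess's law, ΔHrxn = (+15.8) + (-83.2) + (+11.0) + (-5.4) = -61.8 kcal/mol

ΔHrxn = -61.8 kcal/mol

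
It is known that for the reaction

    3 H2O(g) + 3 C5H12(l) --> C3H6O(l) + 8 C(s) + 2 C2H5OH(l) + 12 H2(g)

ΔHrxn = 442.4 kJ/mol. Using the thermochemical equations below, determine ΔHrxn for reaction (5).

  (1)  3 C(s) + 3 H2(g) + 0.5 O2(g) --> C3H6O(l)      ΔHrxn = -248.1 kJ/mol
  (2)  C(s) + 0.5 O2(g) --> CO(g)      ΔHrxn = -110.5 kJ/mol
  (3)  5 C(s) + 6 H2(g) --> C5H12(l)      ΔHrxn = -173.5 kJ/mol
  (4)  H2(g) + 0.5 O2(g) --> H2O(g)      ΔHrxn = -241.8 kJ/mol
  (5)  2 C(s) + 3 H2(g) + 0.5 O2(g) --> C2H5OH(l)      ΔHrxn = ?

ΔHrxn = -277.7 kJ/mol

(1) as written: -248.1 kJ/mol
(2): not needed.
(3) reversed and × 3: (-3)·(-173.5) = +520.5 kJ/mol
(4) reversed and × 3: (-3)·(-241.8) = +725.4 kJ/mol
(5) × 2: contributes 2·x
+442.4 = (-248.1) + (+520.5) + (+725.4) + 2·x
x = (+442.4 − (+997.8)) / (2) = -277.7 kJ/mol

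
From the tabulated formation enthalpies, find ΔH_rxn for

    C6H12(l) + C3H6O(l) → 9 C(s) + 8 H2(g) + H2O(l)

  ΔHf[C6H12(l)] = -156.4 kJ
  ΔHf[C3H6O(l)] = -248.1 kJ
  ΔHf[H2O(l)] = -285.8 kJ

ΔH°rxn = Σ nΔHf°(products) − Σ nΔHf°(reactants).
Products: 9·(+0.0) + 8·(+0.0) + 1·(-285.8) = -285.8
Reactants: 1·(-156.4) + 1·(-248.1) = -404.5
ΔH_rxn = (-285.8) − (-404.5) = 118.7 kJ

ΔH_rxn = 118.7 kJ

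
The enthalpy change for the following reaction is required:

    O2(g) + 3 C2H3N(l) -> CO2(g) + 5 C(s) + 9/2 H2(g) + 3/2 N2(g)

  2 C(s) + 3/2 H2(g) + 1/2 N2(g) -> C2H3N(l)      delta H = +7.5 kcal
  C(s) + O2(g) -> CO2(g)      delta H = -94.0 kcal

equation 1 reversed and × 3 (C2H3N(l) must end up as a reactant; ×3 to match 3 C2H3N(l) in the target): (-3)·(+7.5) = -22.5 kcal
equation 2 as written (CO2(g) already on the product side): -94.0 kcal
By Hess's law, delta H = (-3)·(+7.5) + (1)·(-94.0) = -116.5 kcal

delta H = -116.5 kcal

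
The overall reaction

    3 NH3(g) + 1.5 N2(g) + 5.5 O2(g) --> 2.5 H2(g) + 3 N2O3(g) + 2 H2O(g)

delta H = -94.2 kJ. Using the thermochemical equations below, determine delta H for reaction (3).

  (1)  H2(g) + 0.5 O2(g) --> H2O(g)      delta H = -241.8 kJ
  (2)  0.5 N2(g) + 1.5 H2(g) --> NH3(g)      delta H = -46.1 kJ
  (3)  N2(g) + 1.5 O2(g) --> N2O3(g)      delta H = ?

(1) × 2 (scale by 2 for the 2 H2O(g)): (2)·(-241.8) = -483.6 kJ
(2) reversed and × 3 (NH3(g) must end up as a reactant; ×3 to match 3 NH3(g) in the target): (-3)·(-46.1) = +138.3 kJ
(3) × 3 (×3 to match 3 N2O3(g) in the target): contributes 3·x
-94.2 = (-483.6) + (+138.3) + 3·x
x = (-94.2 − (-345.3)) / (3) = 83.7 kJ

delta H = 83.7 kJ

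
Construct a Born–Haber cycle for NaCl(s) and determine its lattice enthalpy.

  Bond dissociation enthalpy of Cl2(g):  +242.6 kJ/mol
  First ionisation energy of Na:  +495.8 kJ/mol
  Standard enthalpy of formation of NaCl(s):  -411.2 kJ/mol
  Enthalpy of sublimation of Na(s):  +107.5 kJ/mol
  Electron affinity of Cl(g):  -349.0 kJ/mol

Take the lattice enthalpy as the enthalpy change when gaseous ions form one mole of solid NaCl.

ΔHf° = 1·ΔHsub + 1·(ΣIE) + 1/2·D(Cl2) + 1·EA + U
-411.2 = 1·(+107.5) + 1·(+495.8) + 1/2·(+242.6) + 1·(-349.0) + U
U = -411.2 − (+375.6) = -786.8 kJ/mol

U = -786.8 kJ/mol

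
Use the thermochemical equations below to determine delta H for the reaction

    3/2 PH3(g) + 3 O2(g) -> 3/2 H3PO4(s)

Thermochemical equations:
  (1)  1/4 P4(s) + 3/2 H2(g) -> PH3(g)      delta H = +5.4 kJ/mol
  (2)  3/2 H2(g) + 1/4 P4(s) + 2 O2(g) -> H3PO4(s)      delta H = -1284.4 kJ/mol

(1) reversed and × 3/2: (-3/2)·(+5.4) = -8.1 kJ/mol
(2) × 3/2: (3/2)·(-1284.4) = -1926.6 kJ/mol
delta H = (-8.1) + (-1926.6) = -1934.7 kJ/mol

delta H = -1934.7 kJ/mol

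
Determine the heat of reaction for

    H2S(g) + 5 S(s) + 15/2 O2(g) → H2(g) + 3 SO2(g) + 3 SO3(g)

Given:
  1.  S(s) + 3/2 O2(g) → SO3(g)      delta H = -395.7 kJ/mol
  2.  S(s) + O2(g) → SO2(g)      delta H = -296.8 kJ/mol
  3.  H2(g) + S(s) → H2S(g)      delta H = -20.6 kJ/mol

eq. 1 × 3 (×3 to match 3 SO3(g) in the target): (3)·(-395.7) = -1187.1 kJ/mol
eq. 2 × 3 (scale by 3 for the 3 SO2(g)): (3)·(-296.8) = -890.4 kJ/mol
eq. 3 reversed (reverse to put H2S(g) on the reactant side): +20.6 kJ/mol
Summing the manipulated equations, delta H = (-1187.1) + (-890.4) + (+20.6) = -2056.9 kJ/mol

delta H = -2056.9 kJ/mol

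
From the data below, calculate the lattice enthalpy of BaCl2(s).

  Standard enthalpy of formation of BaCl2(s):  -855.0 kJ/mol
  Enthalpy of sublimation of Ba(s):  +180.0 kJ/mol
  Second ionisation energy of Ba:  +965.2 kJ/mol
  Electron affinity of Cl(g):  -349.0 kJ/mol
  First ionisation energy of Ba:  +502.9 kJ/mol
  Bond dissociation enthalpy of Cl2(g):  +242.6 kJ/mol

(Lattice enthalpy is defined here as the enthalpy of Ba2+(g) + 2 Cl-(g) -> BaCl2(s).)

ΔHf° = 1·ΔHsub + 1·(ΣIE) + 1·D(Cl2) + 2·EA + U
-855.0 = 1·(+180.0) + 1·(+1468.1) + 1·(+242.6) + 2·(-349.0) + U
U = -855.0 − (+1192.7) = -2047.7 kJ/mol

U = -2047.7 kJ/mol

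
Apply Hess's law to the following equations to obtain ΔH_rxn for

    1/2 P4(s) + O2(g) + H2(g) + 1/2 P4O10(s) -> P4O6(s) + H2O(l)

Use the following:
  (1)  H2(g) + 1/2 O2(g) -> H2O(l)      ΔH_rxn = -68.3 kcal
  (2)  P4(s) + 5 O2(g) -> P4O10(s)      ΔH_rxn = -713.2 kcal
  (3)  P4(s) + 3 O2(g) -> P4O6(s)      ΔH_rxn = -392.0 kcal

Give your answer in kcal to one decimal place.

(1) as written: -68.3 kcal
(2) reversed and × 1/2: (-1/2)·(-713.2) = +356.6 kcal
(3) as written: -392.0 kcal
Since enthalpy is a state function, ΔH_rxn = (-68.3) + (+356.6) + (-392.0) = -103.7 kcal

ΔH_rxn = -103.7 kcal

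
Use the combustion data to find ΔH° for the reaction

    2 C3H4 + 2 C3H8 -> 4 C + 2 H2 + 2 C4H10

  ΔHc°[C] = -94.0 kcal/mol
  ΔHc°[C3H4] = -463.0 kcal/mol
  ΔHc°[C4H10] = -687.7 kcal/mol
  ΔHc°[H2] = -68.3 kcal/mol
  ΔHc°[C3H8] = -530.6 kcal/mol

Using ΔH = Σ nΔHc°(reactants) − Σ nΔHc°(products):
= [2·(-463.0) + 2·(-530.6)] − [4·(-94.0) + 2·(-68.3) + 2·(-687.7)]
= -99.2 kcal/mol

ΔH° = -99.2 kcal/mol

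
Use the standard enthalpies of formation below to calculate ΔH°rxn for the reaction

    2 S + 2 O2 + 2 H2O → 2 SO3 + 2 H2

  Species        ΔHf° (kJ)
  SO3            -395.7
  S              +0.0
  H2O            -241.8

ΔH°rxn = -307.8 kJ

Products: 2·(-395.7) + 2·(+0.0) = -791.4
Reactants: 2·(+0.0) + 2·(+0.0) + 2·(-241.8) = -483.6
ΔH°rxn = (-791.4) − (-483.6) = -307.8 kJ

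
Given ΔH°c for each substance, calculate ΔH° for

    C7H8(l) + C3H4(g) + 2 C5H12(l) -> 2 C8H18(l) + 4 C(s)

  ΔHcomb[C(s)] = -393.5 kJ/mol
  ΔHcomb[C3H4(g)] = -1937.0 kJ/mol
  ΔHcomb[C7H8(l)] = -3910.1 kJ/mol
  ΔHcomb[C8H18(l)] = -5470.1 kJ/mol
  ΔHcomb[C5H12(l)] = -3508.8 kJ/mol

ΔH° = -350.5 kJ/mol

With combustion enthalpies, reactants minus products:
= [1·(-3910.1) + 1·(-1937.0) + 2·(-3508.8)] − [2·(-5470.1) + 4·(-393.5)]
= -350.5 kJ/mol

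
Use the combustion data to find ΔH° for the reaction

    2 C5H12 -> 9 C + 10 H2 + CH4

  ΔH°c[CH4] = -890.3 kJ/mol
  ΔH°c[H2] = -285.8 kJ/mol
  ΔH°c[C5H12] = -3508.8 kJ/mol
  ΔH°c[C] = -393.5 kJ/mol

ΔH° = 272.2 kJ/mol

With combustion enthalpies, reactants minus products:
= [2·(-3508.8)] − [9·(-393.5) + 10·(-285.8) + 1·(-890.3)]
= 272.2 kJ/mol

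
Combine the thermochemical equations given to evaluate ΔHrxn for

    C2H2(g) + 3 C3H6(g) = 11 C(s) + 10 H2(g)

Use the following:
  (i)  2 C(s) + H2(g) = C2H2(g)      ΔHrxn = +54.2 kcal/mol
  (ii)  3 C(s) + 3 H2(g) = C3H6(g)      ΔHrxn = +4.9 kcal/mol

(i) reversed: -54.2 kcal/mol
(ii) reversed and × 3: (-3)·(+4.9) = -14.7 kcal/mol
ΔHrxn = (-54.2) + (-14.7) = -68.9 kcal/mol

ΔHrxn = -68.9 kcal/mol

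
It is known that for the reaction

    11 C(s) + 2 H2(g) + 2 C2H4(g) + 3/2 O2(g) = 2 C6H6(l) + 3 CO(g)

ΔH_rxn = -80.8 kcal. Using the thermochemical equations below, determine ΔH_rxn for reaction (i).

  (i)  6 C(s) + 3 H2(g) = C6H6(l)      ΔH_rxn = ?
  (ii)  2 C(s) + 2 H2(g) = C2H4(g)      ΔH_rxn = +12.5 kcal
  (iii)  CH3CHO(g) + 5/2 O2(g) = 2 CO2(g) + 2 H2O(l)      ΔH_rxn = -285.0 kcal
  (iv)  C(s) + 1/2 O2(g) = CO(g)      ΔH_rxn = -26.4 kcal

ΔH_rxn = 11.7 kcal

(i) × 2: contributes 2·x
(ii) reversed and × 2: (-2)·(+12.5) = -25.0 kcal
(iii): not needed.
(iv) × 3: (3)·(-26.4) = -79.2 kcal
-80.8 = (-25.0) + (-79.2) + 2·x
x = (-80.8 − (-104.2)) / (2) = 11.7 kcal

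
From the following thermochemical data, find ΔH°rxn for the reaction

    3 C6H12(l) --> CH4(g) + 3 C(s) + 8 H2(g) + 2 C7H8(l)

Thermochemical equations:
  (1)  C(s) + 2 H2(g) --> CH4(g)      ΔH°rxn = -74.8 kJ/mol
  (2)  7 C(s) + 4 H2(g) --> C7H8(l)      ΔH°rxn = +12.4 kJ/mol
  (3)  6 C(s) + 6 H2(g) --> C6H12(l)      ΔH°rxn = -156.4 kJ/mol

(1) as written (CH4(g) already on the product side): -74.8 kJ/mol
(2) × 2 (scale by 2 for the 2 C7H8(l)): (2)·(+12.4) = +24.8 kJ/mol
(3) reversed and × 3 (C6H12(l) must end up as a reactant; scale by 3 for the 3 C6H12(l)): (-3)·(-156.4) = +469.2 kJ/mol
By Hess's law, ΔH°rxn = (1)·(-74.8) + (2)·(+12.4) + (-3)·(-156.4) = 419.2 kJ/mol

ΔH°rxn = 419.2 kJ/mol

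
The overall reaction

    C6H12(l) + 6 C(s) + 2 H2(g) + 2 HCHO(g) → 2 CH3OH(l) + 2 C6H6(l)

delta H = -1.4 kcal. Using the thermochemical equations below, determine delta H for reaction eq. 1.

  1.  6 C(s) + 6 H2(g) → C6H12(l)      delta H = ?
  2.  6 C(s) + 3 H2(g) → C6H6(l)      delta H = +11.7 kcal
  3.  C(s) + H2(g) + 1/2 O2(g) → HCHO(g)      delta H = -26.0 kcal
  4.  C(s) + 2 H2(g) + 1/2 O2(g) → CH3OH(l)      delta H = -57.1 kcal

delta H = -37.4 kcal

eq. 1 reversed (C6H12(l) must end up as a reactant): contributes −x
eq. 2 × 2 (×2 to match 2 C6H6(l) in the target): (2)·(+11.7) = +23.4 kcal
eq. 3 reversed and × 2 (reverse to put HCHO(g) on the reactant side; scale by 2 for the 2 HCHO(g)): (-2)·(-26.0) = +52.0 kcal
eq. 4 × 2 (scale by 2 for the 2 CH3OH(l)): (2)·(-57.1) = -114.2 kcal
-1.4 = (+23.4) + (+52.0) + (-114.2) − x
x = (-1.4 − (-38.8)) / (-1) = -37.4 kcal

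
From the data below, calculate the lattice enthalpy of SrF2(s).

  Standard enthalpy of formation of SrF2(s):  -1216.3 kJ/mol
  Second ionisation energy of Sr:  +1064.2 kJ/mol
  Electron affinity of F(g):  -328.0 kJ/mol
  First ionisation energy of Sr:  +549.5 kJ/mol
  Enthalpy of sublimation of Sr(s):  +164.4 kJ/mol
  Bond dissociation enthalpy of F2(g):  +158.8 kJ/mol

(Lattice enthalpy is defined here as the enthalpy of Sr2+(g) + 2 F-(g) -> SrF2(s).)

ΔHf° = 1·ΔHsub + 1·(ΣIE) + 1·D(F2) + 2·EA + U
-1216.3 = 1·(+164.4) + 1·(+1613.7) + 1·(+158.8) + 2·(-328.0) + U
U = -1216.3 − (+1280.9) = -2497.2 kJ/mol

U = -2497.2 kJ/mol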